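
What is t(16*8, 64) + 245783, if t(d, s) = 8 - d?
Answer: 245663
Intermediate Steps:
t(16*8, 64) + 245783 = (8 - 16*8) + 245783 = (8 - 1*128) + 245783 = (8 - 128) + 245783 = -120 + 245783 = 245663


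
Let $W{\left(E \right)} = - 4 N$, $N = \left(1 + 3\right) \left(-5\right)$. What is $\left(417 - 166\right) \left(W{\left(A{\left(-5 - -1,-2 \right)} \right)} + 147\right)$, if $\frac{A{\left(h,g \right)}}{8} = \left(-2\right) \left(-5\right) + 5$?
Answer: $56977$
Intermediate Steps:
$A{\left(h,g \right)} = 120$ ($A{\left(h,g \right)} = 8 \left(\left(-2\right) \left(-5\right) + 5\right) = 8 \left(10 + 5\right) = 8 \cdot 15 = 120$)
$N = -20$ ($N = 4 \left(-5\right) = -20$)
$W{\left(E \right)} = 80$ ($W{\left(E \right)} = \left(-4\right) \left(-20\right) = 80$)
$\left(417 - 166\right) \left(W{\left(A{\left(-5 - -1,-2 \right)} \right)} + 147\right) = \left(417 - 166\right) \left(80 + 147\right) = 251 \cdot 227 = 56977$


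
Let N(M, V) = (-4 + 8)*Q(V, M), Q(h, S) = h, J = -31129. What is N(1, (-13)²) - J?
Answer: 31805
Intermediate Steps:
N(M, V) = 4*V (N(M, V) = (-4 + 8)*V = 4*V)
N(1, (-13)²) - J = 4*(-13)² - 1*(-31129) = 4*169 + 31129 = 676 + 31129 = 31805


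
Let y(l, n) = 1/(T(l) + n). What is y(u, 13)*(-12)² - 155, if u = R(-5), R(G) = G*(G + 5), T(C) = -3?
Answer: -703/5 ≈ -140.60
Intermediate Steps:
R(G) = G*(5 + G)
u = 0 (u = -5*(5 - 5) = -5*0 = 0)
y(l, n) = 1/(-3 + n)
y(u, 13)*(-12)² - 155 = (-12)²/(-3 + 13) - 155 = 144/10 - 155 = (⅒)*144 - 155 = 72/5 - 155 = -703/5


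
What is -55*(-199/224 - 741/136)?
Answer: 1327205/3808 ≈ 348.53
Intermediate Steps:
-55*(-199/224 - 741/136) = -55*(-24131/3808) = 1327205/3808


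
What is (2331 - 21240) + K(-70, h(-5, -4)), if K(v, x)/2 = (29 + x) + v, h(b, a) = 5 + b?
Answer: -18991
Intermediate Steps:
K(v, x) = 58 + 2*v + 2*x (K(v, x) = 2*((29 + x) + v) = 2*(29 + v + x) = 58 + 2*v + 2*x)
(2331 - 21240) + K(-70, h(-5, -4)) = (2331 - 21240) + (58 + 2*(-70) + 2*(5 - 5)) = -18909 + (58 - 140 + 2*0) = -18909 + (58 - 140 + 0) = -18909 - 82 = -18991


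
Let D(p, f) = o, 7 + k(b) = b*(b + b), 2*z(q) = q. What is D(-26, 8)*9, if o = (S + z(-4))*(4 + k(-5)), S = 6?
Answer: 1692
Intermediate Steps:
z(q) = q/2
k(b) = -7 + 2*b² (k(b) = -7 + b*(b + b) = -7 + b*(2*b) = -7 + 2*b²)
o = 188 (o = (6 + (½)*(-4))*(4 + (-7 + 2*(-5)²)) = (6 - 2)*(4 + (-7 + 2*25)) = 4*(4 + (-7 + 50)) = 4*(4 + 43) = 4*47 = 188)
D(p, f) = 188
D(-26, 8)*9 = 188*9 = 1692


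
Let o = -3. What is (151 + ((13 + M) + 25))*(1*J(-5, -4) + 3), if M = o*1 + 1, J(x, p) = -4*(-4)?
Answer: 3553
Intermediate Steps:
J(x, p) = 16
M = -2 (M = -3*1 + 1 = -3 + 1 = -2)
(151 + ((13 + M) + 25))*(1*J(-5, -4) + 3) = (151 + ((13 - 2) + 25))*(1*16 + 3) = (151 + (11 + 25))*(16 + 3) = (151 + 36)*19 = 187*19 = 3553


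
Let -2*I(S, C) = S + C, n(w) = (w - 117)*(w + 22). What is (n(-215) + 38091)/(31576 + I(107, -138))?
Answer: 204334/63183 ≈ 3.2340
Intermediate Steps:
n(w) = (-117 + w)*(22 + w)
I(S, C) = -C/2 - S/2 (I(S, C) = -(S + C)/2 = -(C + S)/2 = -C/2 - S/2)
(n(-215) + 38091)/(31576 + I(107, -138)) = ((-2574 + (-215)² - 95*(-215)) + 38091)/(31576 + (-½*(-138) - ½*107)) = ((-2574 + 46225 + 20425) + 38091)/(31576 + (69 - 107/2)) = (64076 + 38091)/(31576 + 31/2) = 102167/(63183/2) = 102167*(2/63183) = 204334/63183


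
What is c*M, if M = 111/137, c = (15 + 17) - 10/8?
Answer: 13653/548 ≈ 24.914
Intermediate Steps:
c = 123/4 (c = 32 - 10*⅛ = 32 - 5/4 = 123/4 ≈ 30.750)
M = 111/137 (M = 111*(1/137) = 111/137 ≈ 0.81022)
c*M = (123/4)*(111/137) = 13653/548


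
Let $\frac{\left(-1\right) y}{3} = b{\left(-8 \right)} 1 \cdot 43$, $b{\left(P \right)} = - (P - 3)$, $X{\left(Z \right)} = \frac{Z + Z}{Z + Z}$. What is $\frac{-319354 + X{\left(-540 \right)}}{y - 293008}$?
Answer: $\frac{319353}{294427} \approx 1.0847$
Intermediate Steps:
$X{\left(Z \right)} = 1$ ($X{\left(Z \right)} = \frac{2 Z}{2 Z} = 2 Z \frac{1}{2 Z} = 1$)
$b{\left(P \right)} = 3 - P$ ($b{\left(P \right)} = - (-3 + P) = 3 - P$)
$y = -1419$ ($y = - 3 \left(3 - -8\right) 1 \cdot 43 = - 3 \left(3 + 8\right) 1 \cdot 43 = - 3 \cdot 11 \cdot 1 \cdot 43 = - 3 \cdot 11 \cdot 43 = \left(-3\right) 473 = -1419$)
$\frac{-319354 + X{\left(-540 \right)}}{y - 293008} = \frac{-319354 + 1}{-1419 - 293008} = - \frac{319353}{-294427} = \left(-319353\right) \left(- \frac{1}{294427}\right) = \frac{319353}{294427}$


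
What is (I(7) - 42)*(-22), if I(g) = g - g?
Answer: 924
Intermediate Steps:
I(g) = 0
(I(7) - 42)*(-22) = (0 - 42)*(-22) = -42*(-22) = 924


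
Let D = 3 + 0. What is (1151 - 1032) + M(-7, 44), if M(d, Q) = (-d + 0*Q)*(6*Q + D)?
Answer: 1988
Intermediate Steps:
D = 3
M(d, Q) = -d*(3 + 6*Q) (M(d, Q) = (-d + 0*Q)*(6*Q + 3) = (-d + 0)*(3 + 6*Q) = (-d)*(3 + 6*Q) = -d*(3 + 6*Q))
(1151 - 1032) + M(-7, 44) = (1151 - 1032) - 3*(-7)*(1 + 2*44) = 119 - 3*(-7)*(1 + 88) = 119 - 3*(-7)*89 = 119 + 1869 = 1988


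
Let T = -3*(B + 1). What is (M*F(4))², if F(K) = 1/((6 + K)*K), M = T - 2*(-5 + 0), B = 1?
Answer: 1/100 ≈ 0.010000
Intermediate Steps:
T = -6 (T = -3*(1 + 1) = -3*2 = -6)
M = 4 (M = -6 - 2*(-5 + 0) = -6 - 2*(-5) = -6 + 10 = 4)
F(K) = 1/(K*(6 + K))
(M*F(4))² = (4*(1/(4*(6 + 4))))² = (4*((¼)/10))² = (4*((¼)*(⅒)))² = (4*(1/40))² = (⅒)² = 1/100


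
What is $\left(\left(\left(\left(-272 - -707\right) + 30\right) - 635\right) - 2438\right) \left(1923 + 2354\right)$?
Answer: $-11154416$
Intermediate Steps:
$\left(\left(\left(\left(-272 - -707\right) + 30\right) - 635\right) - 2438\right) \left(1923 + 2354\right) = \left(\left(\left(\left(-272 + 707\right) + 30\right) - 635\right) - 2438\right) 4277 = \left(\left(\left(435 + 30\right) - 635\right) - 2438\right) 4277 = \left(\left(465 - 635\right) - 2438\right) 4277 = \left(-170 - 2438\right) 4277 = \left(-2608\right) 4277 = -11154416$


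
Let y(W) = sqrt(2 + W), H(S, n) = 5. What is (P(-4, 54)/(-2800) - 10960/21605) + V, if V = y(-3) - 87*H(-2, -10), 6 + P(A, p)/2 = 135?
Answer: -2635115209/6049400 + I ≈ -435.6 + 1.0*I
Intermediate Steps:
P(A, p) = 258 (P(A, p) = -12 + 2*135 = -12 + 270 = 258)
V = -435 + I (V = sqrt(2 - 3) - 87*5 = sqrt(-1) - 435 = I - 435 = -435 + I ≈ -435.0 + 1.0*I)
(P(-4, 54)/(-2800) - 10960/21605) + V = (258/(-2800) - 10960/21605) + (-435 + I) = (258*(-1/2800) - 10960*1/21605) + (-435 + I) = (-129/1400 - 2192/4321) + (-435 + I) = -3626209/6049400 + (-435 + I) = -2635115209/6049400 + I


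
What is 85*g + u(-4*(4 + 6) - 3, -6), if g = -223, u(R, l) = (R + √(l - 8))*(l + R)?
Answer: -16848 - 49*I*√14 ≈ -16848.0 - 183.34*I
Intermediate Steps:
u(R, l) = (R + l)*(R + √(-8 + l)) (u(R, l) = (R + √(-8 + l))*(R + l) = (R + l)*(R + √(-8 + l)))
85*g + u(-4*(4 + 6) - 3, -6) = 85*(-223) + ((-4*(4 + 6) - 3)² + (-4*(4 + 6) - 3)*(-6) + (-4*(4 + 6) - 3)*√(-8 - 6) - 6*√(-8 - 6)) = -18955 + ((-4*10 - 3)² + (-4*10 - 3)*(-6) + (-4*10 - 3)*√(-14) - 6*I*√14) = -18955 + ((-40 - 3)² + (-40 - 3)*(-6) + (-40 - 3)*(I*√14) - 6*I*√14) = -18955 + ((-43)² - 43*(-6) - 43*I*√14 - 6*I*√14) = -18955 + (1849 + 258 - 43*I*√14 - 6*I*√14) = -18955 + (2107 - 49*I*√14) = -16848 - 49*I*√14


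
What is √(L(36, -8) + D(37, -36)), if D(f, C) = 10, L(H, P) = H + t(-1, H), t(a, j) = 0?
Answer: √46 ≈ 6.7823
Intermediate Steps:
L(H, P) = H (L(H, P) = H + 0 = H)
√(L(36, -8) + D(37, -36)) = √(36 + 10) = √46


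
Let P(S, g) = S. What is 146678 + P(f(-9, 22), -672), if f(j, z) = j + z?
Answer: 146691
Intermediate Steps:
146678 + P(f(-9, 22), -672) = 146678 + (-9 + 22) = 146678 + 13 = 146691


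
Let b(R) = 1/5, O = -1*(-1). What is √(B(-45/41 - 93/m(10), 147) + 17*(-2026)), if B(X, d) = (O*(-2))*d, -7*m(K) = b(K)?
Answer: 4*I*√2171 ≈ 186.38*I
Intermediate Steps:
O = 1
b(R) = ⅕
m(K) = -1/35 (m(K) = -⅐*⅕ = -1/35)
B(X, d) = -2*d (B(X, d) = (1*(-2))*d = -2*d)
√(B(-45/41 - 93/m(10), 147) + 17*(-2026)) = √(-2*147 + 17*(-2026)) = √(-294 - 34442) = √(-34736) = 4*I*√2171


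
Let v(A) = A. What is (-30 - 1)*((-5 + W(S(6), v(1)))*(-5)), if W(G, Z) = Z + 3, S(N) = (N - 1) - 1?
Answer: -155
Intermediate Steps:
S(N) = -2 + N (S(N) = (-1 + N) - 1 = -2 + N)
W(G, Z) = 3 + Z
(-30 - 1)*((-5 + W(S(6), v(1)))*(-5)) = (-30 - 1)*((-5 + (3 + 1))*(-5)) = -31*(-5 + 4)*(-5) = -(-31)*(-5) = -31*5 = -155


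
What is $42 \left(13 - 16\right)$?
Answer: $-126$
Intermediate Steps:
$42 \left(13 - 16\right) = 42 \left(-3\right) = -126$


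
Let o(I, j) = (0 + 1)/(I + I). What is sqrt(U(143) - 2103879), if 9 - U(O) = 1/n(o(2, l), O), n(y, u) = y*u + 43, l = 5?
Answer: 31*I*sqrt(24136490)/105 ≈ 1450.5*I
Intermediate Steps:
o(I, j) = 1/(2*I)
n(y, u) = 43 + u*y (n(y, u) = u*y + 43 = 43 + u*y)
U(O) = 9 - 1/(43 + O/4) (U(O) = 9 - 1/(43 + O*((1/2)/2)) = 9 - 1/(43 + O*((1/2)*(1/2))) = 9 - 1/(43 + O*(1/4)) = 9 - 1/(43 + O/4))
sqrt(U(143) - 2103879) = sqrt((1544 + 9*143)/(172 + 143) - 2103879) = sqrt((1544 + 1287)/315 - 2103879) = sqrt((1/315)*2831 - 2103879) = sqrt(2831/315 - 2103879) = sqrt(-662719054/315) = 31*I*sqrt(24136490)/105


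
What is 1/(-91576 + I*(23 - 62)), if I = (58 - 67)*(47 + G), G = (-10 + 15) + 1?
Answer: -1/72973 ≈ -1.3704e-5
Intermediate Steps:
G = 6 (G = 5 + 1 = 6)
I = -477 (I = (58 - 67)*(47 + 6) = -9*53 = -477)
1/(-91576 + I*(23 - 62)) = 1/(-91576 - 477*(23 - 62)) = 1/(-91576 - 477*(-39)) = 1/(-91576 + 18603) = 1/(-72973) = -1/72973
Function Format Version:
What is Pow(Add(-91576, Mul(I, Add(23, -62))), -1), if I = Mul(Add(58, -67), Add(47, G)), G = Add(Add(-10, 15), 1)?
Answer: Rational(-1, 72973) ≈ -1.3704e-5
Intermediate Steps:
G = 6 (G = Add(5, 1) = 6)
I = -477 (I = Mul(Add(58, -67), Add(47, 6)) = Mul(-9, 53) = -477)
Pow(Add(-91576, Mul(I, Add(23, -62))), -1) = Pow(Add(-91576, Mul(-477, Add(23, -62))), -1) = Pow(Add(-91576, Mul(-477, -39)), -1) = Pow(Add(-91576, 18603), -1) = Pow(-72973, -1) = Rational(-1, 72973)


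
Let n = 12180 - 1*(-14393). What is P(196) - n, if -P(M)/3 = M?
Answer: -27161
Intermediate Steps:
n = 26573 (n = 12180 + 14393 = 26573)
P(M) = -3*M
P(196) - n = -3*196 - 1*26573 = -588 - 26573 = -27161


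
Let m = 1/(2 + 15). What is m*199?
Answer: 199/17 ≈ 11.706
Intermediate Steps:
m = 1/17 ≈ 0.058824
m*199 = (1/17)*199 = 199/17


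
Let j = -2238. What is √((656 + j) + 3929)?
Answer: √2347 ≈ 48.446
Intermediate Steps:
√((656 + j) + 3929) = √((656 - 2238) + 3929) = √(-1582 + 3929) = √2347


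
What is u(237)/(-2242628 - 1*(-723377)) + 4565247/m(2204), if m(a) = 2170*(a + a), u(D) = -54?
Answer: 2312090866479/4844060915120 ≈ 0.47730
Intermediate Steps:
m(a) = 4340*a (m(a) = 2170*(2*a) = 4340*a)
u(237)/(-2242628 - 1*(-723377)) + 4565247/m(2204) = -54/(-2242628 - 1*(-723377)) + 4565247/((4340*2204)) = -54/(-2242628 + 723377) + 4565247/9565360 = -54/(-1519251) + 4565247*(1/9565360) = -54*(-1/1519251) + 4565247/9565360 = 18/506417 + 4565247/9565360 = 2312090866479/4844060915120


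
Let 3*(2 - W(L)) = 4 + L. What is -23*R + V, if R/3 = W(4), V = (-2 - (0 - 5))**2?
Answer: 55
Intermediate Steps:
W(L) = 2/3 - L/3 (W(L) = 2 - (4 + L)/3 = 2 + (-4/3 - L/3) = 2/3 - L/3)
V = 9 (V = (-2 - 1*(-5))**2 = (-2 + 5)**2 = 3**2 = 9)
R = -2 (R = 3*(2/3 - 1/3*4) = 3*(2/3 - 4/3) = 3*(-2/3) = -2)
-23*R + V = -23*(-2) + 9 = 46 + 9 = 55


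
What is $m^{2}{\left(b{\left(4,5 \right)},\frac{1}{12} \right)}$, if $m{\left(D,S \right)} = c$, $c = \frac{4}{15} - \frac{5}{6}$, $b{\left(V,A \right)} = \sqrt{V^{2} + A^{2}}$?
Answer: $\frac{289}{900} \approx 0.32111$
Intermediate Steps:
$b{\left(V,A \right)} = \sqrt{A^{2} + V^{2}}$
$c = - \frac{17}{30}$ ($c = 4 \cdot \frac{1}{15} - \frac{5}{6} = \frac{4}{15} - \frac{5}{6} = - \frac{17}{30} \approx -0.56667$)
$m{\left(D,S \right)} = - \frac{17}{30}$
$m^{2}{\left(b{\left(4,5 \right)},\frac{1}{12} \right)} = \left(- \frac{17}{30}\right)^{2} = \frac{289}{900}$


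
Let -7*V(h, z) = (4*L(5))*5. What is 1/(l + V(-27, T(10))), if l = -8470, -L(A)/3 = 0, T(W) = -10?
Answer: -1/8470 ≈ -0.00011806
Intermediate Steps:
L(A) = 0 (L(A) = -3*0 = 0)
V(h, z) = 0 (V(h, z) = -4*0*5/7 = -0*5 = -1/7*0 = 0)
1/(l + V(-27, T(10))) = 1/(-8470 + 0) = 1/(-8470) = -1/8470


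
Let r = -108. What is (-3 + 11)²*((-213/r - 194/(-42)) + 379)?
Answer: 1554704/63 ≈ 24678.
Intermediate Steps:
(-3 + 11)²*((-213/r - 194/(-42)) + 379) = (-3 + 11)²*((-213/(-108) - 194/(-42)) + 379) = 8²*((-213*(-1/108) - 194*(-1/42)) + 379) = 64*((71/36 + 97/21) + 379) = 64*(1661/252 + 379) = 64*(97169/252) = 1554704/63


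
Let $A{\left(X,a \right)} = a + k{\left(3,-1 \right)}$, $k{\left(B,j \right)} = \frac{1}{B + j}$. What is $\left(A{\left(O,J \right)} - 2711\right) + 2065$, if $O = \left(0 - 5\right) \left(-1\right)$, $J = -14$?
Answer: $- \frac{1319}{2} \approx -659.5$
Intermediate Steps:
$O = 5$ ($O = \left(-5\right) \left(-1\right) = 5$)
$A{\left(X,a \right)} = \frac{1}{2} + a$ ($A{\left(X,a \right)} = a + \frac{1}{3 - 1} = a + \frac{1}{2} = \frac{1}{2} + a$)
$\left(A{\left(O,J \right)} - 2711\right) + 2065 = \left(\left(\frac{1}{2} - 14\right) - 2711\right) + 2065 = \left(- \frac{27}{2} - 2711\right) + 2065 = - \frac{5449}{2} + 2065 = - \frac{1319}{2}$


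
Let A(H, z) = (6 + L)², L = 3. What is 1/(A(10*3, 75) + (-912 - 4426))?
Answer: -1/5257 ≈ -0.00019022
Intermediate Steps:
A(H, z) = 81 (A(H, z) = (6 + 3)² = 9² = 81)
1/(A(10*3, 75) + (-912 - 4426)) = 1/(81 + (-912 - 4426)) = 1/(81 - 5338) = 1/(-5257) = -1/5257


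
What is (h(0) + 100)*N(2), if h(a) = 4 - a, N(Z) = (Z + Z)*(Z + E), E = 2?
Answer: 1664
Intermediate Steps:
N(Z) = 2*Z*(2 + Z) (N(Z) = (Z + Z)*(Z + 2) = (2*Z)*(2 + Z) = 2*Z*(2 + Z))
(h(0) + 100)*N(2) = ((4 - 1*0) + 100)*(2*2*(2 + 2)) = ((4 + 0) + 100)*(2*2*4) = (4 + 100)*16 = 104*16 = 1664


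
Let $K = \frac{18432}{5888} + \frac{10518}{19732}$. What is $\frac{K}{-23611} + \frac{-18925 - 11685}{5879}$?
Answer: $- \frac{164005948353391}{31498276319342} \approx -5.2068$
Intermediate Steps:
$K = \frac{831309}{226918}$ ($K = 18432 \cdot \frac{1}{5888} + 10518 \cdot \frac{1}{19732} = \frac{72}{23} + \frac{5259}{9866} = \frac{831309}{226918} \approx 3.6635$)
$\frac{K}{-23611} + \frac{-18925 - 11685}{5879} = \frac{831309}{226918 \left(-23611\right)} + \frac{-18925 - 11685}{5879} = \frac{831309}{226918} \left(- \frac{1}{23611}\right) + \left(-18925 - 11685\right) \frac{1}{5879} = - \frac{831309}{5357760898} - \frac{30610}{5879} = - \frac{164005948353391}{31498276319342}$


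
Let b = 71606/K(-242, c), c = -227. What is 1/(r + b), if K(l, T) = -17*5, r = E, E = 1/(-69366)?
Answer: -5896110/4967021881 ≈ -0.0011871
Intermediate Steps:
E = -1/69366 ≈ -1.4416e-5
r = -1/69366 ≈ -1.4416e-5
K(l, T) = -85
b = -71606/85 (b = 71606/(-85) = 71606*(-1/85) = -71606/85 ≈ -842.42)
1/(r + b) = 1/(-1/69366 - 71606/85) = 1/(-4967021881/5896110) = -5896110/4967021881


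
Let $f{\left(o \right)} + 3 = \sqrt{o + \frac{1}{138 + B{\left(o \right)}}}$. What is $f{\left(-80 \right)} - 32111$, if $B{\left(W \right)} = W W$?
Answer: $-32114 + \frac{i \sqrt{3419628982}}{6538} \approx -32114.0 + 8.9443 i$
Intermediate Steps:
$B{\left(W \right)} = W^{2}$
$f{\left(o \right)} = -3 + \sqrt{o + \frac{1}{138 + o^{2}}}$
$f{\left(-80 \right)} - 32111 = \left(-3 + \sqrt{\frac{1 - 80 \left(138 + \left(-80\right)^{2}\right)}{138 + \left(-80\right)^{2}}}\right) - 32111 = \left(-3 + \sqrt{\frac{1 - 80 \left(138 + 6400\right)}{138 + 6400}}\right) - 32111 = \left(-3 + \sqrt{\frac{1 - 523040}{6538}}\right) - 32111 = \left(-3 + \sqrt{\frac{1}{6538} \left(-523039\right)}\right) - 32111 = \left(-3 + \sqrt{- \frac{523039}{6538}}\right) - 32111 = \left(-3 + \frac{i \sqrt{3419628982}}{6538}\right) - 32111 = -32114 + \frac{i \sqrt{3419628982}}{6538}$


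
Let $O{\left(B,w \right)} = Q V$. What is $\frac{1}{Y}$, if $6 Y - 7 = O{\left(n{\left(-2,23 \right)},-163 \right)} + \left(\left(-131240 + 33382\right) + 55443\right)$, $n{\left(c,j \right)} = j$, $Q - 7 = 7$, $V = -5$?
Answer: $- \frac{3}{21239} \approx -0.00014125$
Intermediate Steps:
$Q = 14$ ($Q = 7 + 7 = 14$)
$O{\left(B,w \right)} = -70$ ($O{\left(B,w \right)} = 14 \left(-5\right) = -70$)
$Y = - \frac{21239}{3}$ ($Y = \frac{7}{6} + \frac{-70 + \left(\left(-131240 + 33382\right) + 55443\right)}{6} = \frac{7}{6} + \frac{-70 + \left(-97858 + 55443\right)}{6} = \frac{7}{6} + \frac{-70 - 42415}{6} = \frac{7}{6} + \frac{1}{6} \left(-42485\right) = \frac{7}{6} - \frac{42485}{6} = - \frac{21239}{3} \approx -7079.7$)
$\frac{1}{Y} = \frac{1}{- \frac{21239}{3}} = - \frac{3}{21239}$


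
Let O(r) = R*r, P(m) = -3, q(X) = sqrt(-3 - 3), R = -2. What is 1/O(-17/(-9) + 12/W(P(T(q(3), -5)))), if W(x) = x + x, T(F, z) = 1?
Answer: 9/2 ≈ 4.5000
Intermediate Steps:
q(X) = I*sqrt(6) (q(X) = sqrt(-6) = I*sqrt(6))
W(x) = 2*x
O(r) = -2*r
1/O(-17/(-9) + 12/W(P(T(q(3), -5)))) = 1/(-2*(-17/(-9) + 12/((2*(-3))))) = 1/(-2*(-17*(-1/9) + 12/(-6))) = 1/(-2*(17/9 + 12*(-1/6))) = 1/(-2*(17/9 - 2)) = 1/(-2*(-1/9)) = 1/(2/9) = 9/2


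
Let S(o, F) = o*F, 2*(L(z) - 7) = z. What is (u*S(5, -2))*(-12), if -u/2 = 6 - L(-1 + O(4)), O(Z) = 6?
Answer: 840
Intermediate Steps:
L(z) = 7 + z/2
u = 7 (u = -2*(6 - (7 + (-1 + 6)/2)) = -2*(6 - (7 + (½)*5)) = -2*(6 - (7 + 5/2)) = -2*(6 - 1*19/2) = -2*(6 - 19/2) = -2*(-7/2) = 7)
S(o, F) = F*o
(u*S(5, -2))*(-12) = (7*(-2*5))*(-12) = (7*(-10))*(-12) = -70*(-12) = 840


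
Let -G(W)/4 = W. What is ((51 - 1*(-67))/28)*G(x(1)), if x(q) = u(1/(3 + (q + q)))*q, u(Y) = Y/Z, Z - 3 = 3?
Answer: -59/105 ≈ -0.56190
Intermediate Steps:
Z = 6 (Z = 3 + 3 = 6)
u(Y) = Y/6
x(q) = q/(6*(3 + 2*q)) (x(q) = (1/(6*(3 + (q + q))))*q = (1/(6*(3 + 2*q)))*q = q/(6*(3 + 2*q)))
G(W) = -4*W
((51 - 1*(-67))/28)*G(x(1)) = ((51 - 1*(-67))/28)*(-2/(3*(3 + 2*1))) = ((51 + 67)*(1/28))*(-2/(3*(3 + 2))) = (118*(1/28))*(-2/(3*5)) = 59*(-2/(3*5))/14 = 59*(-4*1/30)/14 = (59/14)*(-2/15) = -59/105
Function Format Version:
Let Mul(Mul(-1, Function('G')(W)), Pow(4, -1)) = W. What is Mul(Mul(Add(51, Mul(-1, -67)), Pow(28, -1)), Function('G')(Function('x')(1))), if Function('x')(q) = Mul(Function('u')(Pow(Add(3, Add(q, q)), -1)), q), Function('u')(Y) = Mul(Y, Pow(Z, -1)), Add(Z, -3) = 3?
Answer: Rational(-59, 105) ≈ -0.56190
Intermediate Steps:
Z = 6 (Z = Add(3, 3) = 6)
Function('u')(Y) = Mul(Rational(1, 6), Y) (Function('u')(Y) = Mul(Y, Pow(6, -1)) = Mul(Y, Rational(1, 6)) = Mul(Rational(1, 6), Y))
Function('x')(q) = Mul(Rational(1, 6), q, Pow(Add(3, Mul(2, q)), -1)) (Function('x')(q) = Mul(Mul(Rational(1, 6), Pow(Add(3, Add(q, q)), -1)), q) = Mul(Mul(Rational(1, 6), Pow(Add(3, Mul(2, q)), -1)), q) = Mul(Rational(1, 6), q, Pow(Add(3, Mul(2, q)), -1)))
Function('G')(W) = Mul(-4, W)
Mul(Mul(Add(51, Mul(-1, -67)), Pow(28, -1)), Function('G')(Function('x')(1))) = Mul(Mul(Add(51, Mul(-1, -67)), Pow(28, -1)), Mul(-4, Mul(Rational(1, 6), 1, Pow(Add(3, Mul(2, 1)), -1)))) = Mul(Mul(Add(51, 67), Rational(1, 28)), Mul(-4, Mul(Rational(1, 6), 1, Pow(Add(3, 2), -1)))) = Mul(Mul(118, Rational(1, 28)), Mul(-4, Mul(Rational(1, 6), 1, Pow(5, -1)))) = Mul(Rational(59, 14), Mul(-4, Mul(Rational(1, 6), 1, Rational(1, 5)))) = Mul(Rational(59, 14), Mul(-4, Rational(1, 30))) = Mul(Rational(59, 14), Rational(-2, 15)) = Rational(-59, 105)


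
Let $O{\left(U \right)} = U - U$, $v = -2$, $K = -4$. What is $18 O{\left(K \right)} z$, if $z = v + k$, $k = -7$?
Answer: $0$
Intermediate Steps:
$O{\left(U \right)} = 0$
$z = -9$ ($z = -2 - 7 = -9$)
$18 O{\left(K \right)} z = 18 \cdot 0 \left(-9\right) = 0 \left(-9\right) = 0$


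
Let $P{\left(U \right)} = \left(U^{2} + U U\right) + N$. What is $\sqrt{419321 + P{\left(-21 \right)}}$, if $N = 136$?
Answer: $\sqrt{420339} \approx 648.34$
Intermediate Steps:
$P{\left(U \right)} = 136 + 2 U^{2}$ ($P{\left(U \right)} = \left(U^{2} + U U\right) + 136 = \left(U^{2} + U^{2}\right) + 136 = 2 U^{2} + 136 = 136 + 2 U^{2}$)
$\sqrt{419321 + P{\left(-21 \right)}} = \sqrt{419321 + \left(136 + 2 \left(-21\right)^{2}\right)} = \sqrt{419321 + \left(136 + 2 \cdot 441\right)} = \sqrt{419321 + \left(136 + 882\right)} = \sqrt{419321 + 1018} = \sqrt{420339}$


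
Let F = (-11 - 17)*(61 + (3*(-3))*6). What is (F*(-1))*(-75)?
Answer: -14700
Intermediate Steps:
F = -196 (F = -28*(61 - 9*6) = -28*(61 - 54) = -28*7 = -196)
(F*(-1))*(-75) = -196*(-1)*(-75) = 196*(-75) = -14700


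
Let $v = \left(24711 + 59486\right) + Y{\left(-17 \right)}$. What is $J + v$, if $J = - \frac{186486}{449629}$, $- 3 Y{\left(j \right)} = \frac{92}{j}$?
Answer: $\frac{1930759913645}{22931079} \approx 84198.0$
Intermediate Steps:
$Y{\left(j \right)} = - \frac{92}{3 j}$ ($Y{\left(j \right)} = - \frac{92 \frac{1}{j}}{3} = - \frac{92}{3 j}$)
$J = - \frac{186486}{449629}$ ($J = \left(-186486\right) \frac{1}{449629} = - \frac{186486}{449629} \approx -0.41476$)
$v = \frac{4294139}{51}$ ($v = \left(24711 + 59486\right) - \frac{92}{3 \left(-17\right)} = 84197 - - \frac{92}{51} = 84197 + \frac{92}{51} = \frac{4294139}{51} \approx 84199.0$)
$J + v = - \frac{186486}{449629} + \frac{4294139}{51} = \frac{1930759913645}{22931079}$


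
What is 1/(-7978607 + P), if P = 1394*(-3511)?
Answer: -1/12872941 ≈ -7.7682e-8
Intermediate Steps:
P = -4894334
1/(-7978607 + P) = 1/(-7978607 - 4894334) = 1/(-12872941) = -1/12872941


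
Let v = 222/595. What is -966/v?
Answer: -95795/37 ≈ -2589.1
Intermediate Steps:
v = 222/595 (v = 222*(1/595) = 222/595 ≈ 0.37311)
-966/v = -966/222/595 = -966*595/222 = -95795/37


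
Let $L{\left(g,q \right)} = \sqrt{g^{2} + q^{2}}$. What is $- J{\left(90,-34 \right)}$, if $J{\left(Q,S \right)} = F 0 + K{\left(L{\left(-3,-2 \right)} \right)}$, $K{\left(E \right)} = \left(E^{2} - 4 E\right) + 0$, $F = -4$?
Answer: $-13 + 4 \sqrt{13} \approx 1.4222$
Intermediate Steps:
$K{\left(E \right)} = E^{2} - 4 E$
$J{\left(Q,S \right)} = \sqrt{13} \left(-4 + \sqrt{13}\right)$ ($J{\left(Q,S \right)} = \left(-4\right) 0 + \sqrt{\left(-3\right)^{2} + \left(-2\right)^{2}} \left(-4 + \sqrt{\left(-3\right)^{2} + \left(-2\right)^{2}}\right) = 0 + \sqrt{9 + 4} \left(-4 + \sqrt{9 + 4}\right) = 0 + \sqrt{13} \left(-4 + \sqrt{13}\right) = \sqrt{13} \left(-4 + \sqrt{13}\right)$)
$- J{\left(90,-34 \right)} = - (13 - 4 \sqrt{13}) = -13 + 4 \sqrt{13}$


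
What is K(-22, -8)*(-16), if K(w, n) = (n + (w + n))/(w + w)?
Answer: -152/11 ≈ -13.818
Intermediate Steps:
K(w, n) = (w + 2*n)/(2*w) (K(w, n) = (n + (n + w))/((2*w)) = (w + 2*n)*(1/(2*w)) = (w + 2*n)/(2*w))
K(-22, -8)*(-16) = ((-8 + (½)*(-22))/(-22))*(-16) = -(-8 - 11)/22*(-16) = -1/22*(-19)*(-16) = (19/22)*(-16) = -152/11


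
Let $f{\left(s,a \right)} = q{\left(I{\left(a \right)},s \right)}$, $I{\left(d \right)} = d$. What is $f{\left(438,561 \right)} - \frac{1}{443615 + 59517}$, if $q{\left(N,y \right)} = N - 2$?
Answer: $\frac{281250787}{503132} \approx 559.0$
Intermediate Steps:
$q{\left(N,y \right)} = -2 + N$
$f{\left(s,a \right)} = -2 + a$
$f{\left(438,561 \right)} - \frac{1}{443615 + 59517} = \left(-2 + 561\right) - \frac{1}{443615 + 59517} = 559 - \frac{1}{503132} = \frac{281250787}{503132}$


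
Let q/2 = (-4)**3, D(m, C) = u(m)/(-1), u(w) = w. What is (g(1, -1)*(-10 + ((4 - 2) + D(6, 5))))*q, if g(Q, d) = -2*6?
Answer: -21504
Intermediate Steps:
g(Q, d) = -12
D(m, C) = -m (D(m, C) = m/(-1) = m*(-1) = -m)
q = -128 (q = 2*(-4)**3 = 2*(-64) = -128)
(g(1, -1)*(-10 + ((4 - 2) + D(6, 5))))*q = -12*(-10 + ((4 - 2) - 1*6))*(-128) = -12*(-10 + (2 - 6))*(-128) = -12*(-10 - 4)*(-128) = -12*(-14)*(-128) = 168*(-128) = -21504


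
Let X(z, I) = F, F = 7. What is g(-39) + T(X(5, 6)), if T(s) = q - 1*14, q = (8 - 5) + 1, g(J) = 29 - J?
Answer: 58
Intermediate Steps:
X(z, I) = 7
q = 4 (q = 3 + 1 = 4)
T(s) = -10 (T(s) = 4 - 1*14 = 4 - 14 = -10)
g(-39) + T(X(5, 6)) = (29 - 1*(-39)) - 10 = (29 + 39) - 10 = 68 - 10 = 58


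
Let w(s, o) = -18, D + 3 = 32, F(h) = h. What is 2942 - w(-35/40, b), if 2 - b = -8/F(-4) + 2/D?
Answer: 2960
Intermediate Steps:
D = 29 (D = -3 + 32 = 29)
b = -2/29 (b = 2 - (-8/(-4) + 2/29) = 2 - (-8*(-¼) + 2*(1/29)) = 2 - (2 + 2/29) = 2 - 1*60/29 = 2 - 60/29 = -2/29 ≈ -0.068966)
2942 - w(-35/40, b) = 2942 - 1*(-18) = 2942 + 18 = 2960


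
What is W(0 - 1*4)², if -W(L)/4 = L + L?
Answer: 1024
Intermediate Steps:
W(L) = -8*L (W(L) = -4*(L + L) = -8*L)
W(0 - 1*4)² = (-8*(0 - 1*4))² = (-8*(0 - 4))² = (-8*(-4))² = 32² = 1024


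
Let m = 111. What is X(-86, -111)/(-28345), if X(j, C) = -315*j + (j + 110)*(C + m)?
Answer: -5418/5669 ≈ -0.95572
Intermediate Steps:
X(j, C) = -315*j + (110 + j)*(111 + C) (X(j, C) = -315*j + (j + 110)*(C + 111) = -315*j + (110 + j)*(111 + C))
X(-86, -111)/(-28345) = (12210 - 204*(-86) + 110*(-111) - 111*(-86))/(-28345) = (12210 + 17544 - 12210 + 9546)*(-1/28345) = 27090*(-1/28345) = -5418/5669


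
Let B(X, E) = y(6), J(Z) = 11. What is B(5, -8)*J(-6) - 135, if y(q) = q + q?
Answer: -3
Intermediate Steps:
y(q) = 2*q
B(X, E) = 12 (B(X, E) = 2*6 = 12)
B(5, -8)*J(-6) - 135 = 12*11 - 135 = 132 - 135 = -3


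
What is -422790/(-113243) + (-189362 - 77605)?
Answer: -30231721191/113243 ≈ -2.6696e+5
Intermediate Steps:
-422790/(-113243) + (-189362 - 77605) = -422790*(-1/113243) - 266967 = 422790/113243 - 266967 = -30231721191/113243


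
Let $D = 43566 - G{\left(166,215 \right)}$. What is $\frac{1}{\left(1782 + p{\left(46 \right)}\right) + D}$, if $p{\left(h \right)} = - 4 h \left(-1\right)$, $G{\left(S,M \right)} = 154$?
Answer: $\frac{1}{45378} \approx 2.2037 \cdot 10^{-5}$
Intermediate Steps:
$p{\left(h \right)} = 4 h$
$D = 43412$ ($D = 43566 - 154 = 43412$)
$\frac{1}{\left(1782 + p{\left(46 \right)}\right) + D} = \frac{1}{\left(1782 + 4 \cdot 46\right) + 43412} = \frac{1}{\left(1782 + 184\right) + 43412} = \frac{1}{1966 + 43412} = \frac{1}{45378}$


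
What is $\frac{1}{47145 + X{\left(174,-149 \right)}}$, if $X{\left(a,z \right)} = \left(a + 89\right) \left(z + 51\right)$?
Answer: $\frac{1}{21371} \approx 4.6792 \cdot 10^{-5}$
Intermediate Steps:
$X{\left(a,z \right)} = \left(51 + z\right) \left(89 + a\right)$ ($X{\left(a,z \right)} = \left(89 + a\right) \left(51 + z\right) = \left(51 + z\right) \left(89 + a\right)$)
$\frac{1}{47145 + X{\left(174,-149 \right)}} = \frac{1}{47145 + \left(4539 + 51 \cdot 174 + 89 \left(-149\right) + 174 \left(-149\right)\right)} = \frac{1}{47145 + \left(4539 + 8874 - 13261 - 25926\right)} = \frac{1}{47145 - 25774} = \frac{1}{21371}$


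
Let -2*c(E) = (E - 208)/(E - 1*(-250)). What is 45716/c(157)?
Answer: 37212824/51 ≈ 7.2966e+5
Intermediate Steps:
c(E) = -(-208 + E)/(2*(250 + E)) (c(E) = -(E - 208)/(2*(E - 1*(-250))) = -(-208 + E)/(2*(E + 250)) = -(-208 + E)/(2*(250 + E)))
45716/c(157) = 45716/(((208 - 1*157)/(2*(250 + 157)))) = 45716/(((½)*(208 - 157)/407)) = 45716/(((½)*(1/407)*51)) = 45716/(51/814) = 45716*(814/51) = 37212824/51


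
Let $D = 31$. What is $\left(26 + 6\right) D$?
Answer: $992$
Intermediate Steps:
$\left(26 + 6\right) D = \left(26 + 6\right) 31 = 32 \cdot 31 = 992$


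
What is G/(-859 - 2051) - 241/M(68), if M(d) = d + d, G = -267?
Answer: -110833/65960 ≈ -1.6803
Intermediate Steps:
M(d) = 2*d
G/(-859 - 2051) - 241/M(68) = -267/(-859 - 2051) - 241/(2*68) = -267/(-2910) - 241/136 = -267*(-1/2910) - 241*1/136 = 89/970 - 241/136 = -110833/65960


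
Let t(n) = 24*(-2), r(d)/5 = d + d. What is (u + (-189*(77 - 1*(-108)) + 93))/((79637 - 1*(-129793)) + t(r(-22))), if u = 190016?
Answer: 77572/104691 ≈ 0.74096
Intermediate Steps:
r(d) = 10*d (r(d) = 5*(d + d) = 5*(2*d) = 10*d)
t(n) = -48
(u + (-189*(77 - 1*(-108)) + 93))/((79637 - 1*(-129793)) + t(r(-22))) = (190016 + (-189*(77 - 1*(-108)) + 93))/((79637 - 1*(-129793)) - 48) = (190016 + (-189*(77 + 108) + 93))/((79637 + 129793) - 48) = (190016 + (-189*185 + 93))/(209430 - 48) = (190016 + (-34965 + 93))/209382 = (190016 - 34872)*(1/209382) = 155144*(1/209382) = 77572/104691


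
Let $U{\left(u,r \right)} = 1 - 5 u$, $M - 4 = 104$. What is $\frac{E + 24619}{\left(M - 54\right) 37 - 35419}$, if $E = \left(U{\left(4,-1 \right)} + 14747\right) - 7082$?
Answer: $- \frac{32265}{33421} \approx -0.96541$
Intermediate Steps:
$M = 108$ ($M = 4 + 104 = 108$)
$E = 7646$ ($E = \left(\left(1 - 20\right) + 14747\right) - 7082 = \left(-19 + 14747\right) - 7082 = 14728 - 7082 = 7646$)
$\frac{E + 24619}{\left(M - 54\right) 37 - 35419} = \frac{7646 + 24619}{\left(108 - 54\right) 37 - 35419} = \frac{32265}{54 \cdot 37 - 35419} = \frac{32265}{1998 - 35419} = \frac{32265}{-33421} = 32265 \left(- \frac{1}{33421}\right) = - \frac{32265}{33421}$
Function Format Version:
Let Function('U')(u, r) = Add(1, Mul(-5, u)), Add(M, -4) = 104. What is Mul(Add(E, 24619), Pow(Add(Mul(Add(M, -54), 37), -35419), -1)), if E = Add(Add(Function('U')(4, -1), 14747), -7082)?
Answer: Rational(-32265, 33421) ≈ -0.96541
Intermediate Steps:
M = 108 (M = Add(4, 104) = 108)
E = 7646 (E = Add(Add(Add(1, Mul(-5, 4)), 14747), -7082) = Add(Add(Add(1, -20), 14747), -7082) = Add(Add(-19, 14747), -7082) = Add(14728, -7082) = 7646)
Mul(Add(E, 24619), Pow(Add(Mul(Add(M, -54), 37), -35419), -1)) = Mul(Add(7646, 24619), Pow(Add(Mul(Add(108, -54), 37), -35419), -1)) = Mul(32265, Pow(Add(Mul(54, 37), -35419), -1)) = Mul(32265, Pow(Add(1998, -35419), -1)) = Mul(32265, Pow(-33421, -1)) = Mul(32265, Rational(-1, 33421)) = Rational(-32265, 33421)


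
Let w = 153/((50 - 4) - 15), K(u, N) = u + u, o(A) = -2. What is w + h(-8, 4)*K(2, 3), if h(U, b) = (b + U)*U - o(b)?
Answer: 4369/31 ≈ 140.94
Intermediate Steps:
K(u, N) = 2*u
w = 153/31 (w = 153/(46 - 15) = 153/31 ≈ 4.9355)
h(U, b) = 2 + U*(U + b) (h(U, b) = (b + U)*U - 1*(-2) = (U + b)*U + 2 = U*(U + b) + 2 = 2 + U*(U + b))
w + h(-8, 4)*K(2, 3) = 153/31 + (2 + (-8)² - 8*4)*(2*2) = 153/31 + (2 + 64 - 32)*4 = 153/31 + 34*4 = 153/31 + 136 = 4369/31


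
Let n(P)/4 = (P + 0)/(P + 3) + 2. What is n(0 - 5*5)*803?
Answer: 10074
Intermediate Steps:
n(P) = 8 + 4*P/(3 + P) (n(P) = 4*((P + 0)/(P + 3) + 2) = 4*(P/(3 + P) + 2) = 4*(2 + P/(3 + P)) = 8 + 4*P/(3 + P))
n(0 - 5*5)*803 = (12*(2 + (0 - 5*5))/(3 + (0 - 5*5)))*803 = (12*(2 + (0 - 25))/(3 + (0 - 25)))*803 = (12*(2 - 25)/(3 - 25))*803 = (12*(-23)/(-22))*803 = (12*(-1/22)*(-23))*803 = (138/11)*803 = 10074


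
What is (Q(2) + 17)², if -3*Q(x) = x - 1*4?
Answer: 2809/9 ≈ 312.11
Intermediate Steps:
Q(x) = 4/3 - x/3 (Q(x) = -(x - 1*4)/3 = -(x - 4)/3 = -(-4 + x)/3 = 4/3 - x/3)
(Q(2) + 17)² = ((4/3 - ⅓*2) + 17)² = ((4/3 - ⅔) + 17)² = (⅔ + 17)² = (53/3)² = 2809/9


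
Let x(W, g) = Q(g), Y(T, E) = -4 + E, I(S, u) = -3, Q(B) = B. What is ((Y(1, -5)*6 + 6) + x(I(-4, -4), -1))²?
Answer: 2401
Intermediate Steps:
x(W, g) = g
((Y(1, -5)*6 + 6) + x(I(-4, -4), -1))² = (((-4 - 5)*6 + 6) - 1)² = ((-9*6 + 6) - 1)² = ((-54 + 6) - 1)² = (-48 - 1)² = (-49)² = 2401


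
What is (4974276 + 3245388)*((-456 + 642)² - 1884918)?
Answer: -15209025131808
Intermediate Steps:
(4974276 + 3245388)*((-456 + 642)² - 1884918) = 8219664*(186² - 1884918) = 8219664*(34596 - 1884918) = 8219664*(-1850322) = -15209025131808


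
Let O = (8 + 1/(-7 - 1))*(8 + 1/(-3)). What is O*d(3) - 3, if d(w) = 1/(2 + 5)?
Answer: 45/8 ≈ 5.6250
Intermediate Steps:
d(w) = ⅐ (d(w) = 1/7 = ⅐)
O = 483/8 (O = (8 + 1/(-8))*(8 - ⅓) = (8 - ⅛)*(23/3) = (63/8)*(23/3) = 483/8 ≈ 60.375)
O*d(3) - 3 = (483/8)*(⅐) - 3 = 69/8 - 3 = 45/8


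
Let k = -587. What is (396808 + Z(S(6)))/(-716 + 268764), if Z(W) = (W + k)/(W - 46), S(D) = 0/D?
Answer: 18253755/12330208 ≈ 1.4804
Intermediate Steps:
S(D) = 0
Z(W) = (-587 + W)/(-46 + W) (Z(W) = (W - 587)/(W - 46) = (-587 + W)/(-46 + W))
(396808 + Z(S(6)))/(-716 + 268764) = (396808 + (-587 + 0)/(-46 + 0))/(-716 + 268764) = (396808 - 587/(-46))/268048 = (396808 - 1/46*(-587))*(1/268048) = (396808 + 587/46)*(1/268048) = (18253755/46)*(1/268048) = 18253755/12330208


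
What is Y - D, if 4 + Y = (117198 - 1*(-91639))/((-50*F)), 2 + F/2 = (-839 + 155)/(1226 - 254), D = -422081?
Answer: 3086800699/7300 ≈ 4.2285e+5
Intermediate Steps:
F = -146/27 (F = -4 + 2*((-839 + 155)/(1226 - 254)) = -4 + 2*(-684/972) = -4 + 2*(-684*1/972) = -4 + 2*(-19/27) = -4 - 38/27 = -146/27 ≈ -5.4074)
Y = 5609399/7300 (Y = -4 + (117198 - 1*(-91639))/((-50*(-146/27))) = -4 + (117198 + 91639)/(7300/27) = -4 + 208837*(27/7300) = -4 + 5638599/7300 = 5609399/7300 ≈ 768.41)
Y - D = 5609399/7300 - 1*(-422081) = 5609399/7300 + 422081 = 3086800699/7300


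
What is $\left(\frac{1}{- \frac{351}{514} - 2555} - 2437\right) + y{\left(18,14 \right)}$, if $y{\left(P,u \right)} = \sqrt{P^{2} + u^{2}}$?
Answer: $- \frac{3201294891}{1313621} + 2 \sqrt{130} \approx -2414.2$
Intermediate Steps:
$\left(\frac{1}{- \frac{351}{514} - 2555} - 2437\right) + y{\left(18,14 \right)} = \left(\frac{1}{- \frac{351}{514} - 2555} - 2437\right) + \sqrt{18^{2} + 14^{2}} = \left(\frac{1}{\left(-351\right) \frac{1}{514} - 2555} - 2437\right) + \sqrt{324 + 196} = \left(\frac{1}{- \frac{351}{514} - 2555} - 2437\right) + \sqrt{520} = \left(\frac{1}{- \frac{1313621}{514}} - 2437\right) + 2 \sqrt{130} = \left(- \frac{514}{1313621} - 2437\right) + 2 \sqrt{130} = - \frac{3201294891}{1313621} + 2 \sqrt{130}$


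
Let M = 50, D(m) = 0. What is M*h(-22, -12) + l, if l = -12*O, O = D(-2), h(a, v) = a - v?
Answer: -500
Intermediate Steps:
O = 0
l = 0 (l = -12*0 = 0)
M*h(-22, -12) + l = 50*(-22 - 1*(-12)) + 0 = 50*(-22 + 12) + 0 = 50*(-10) + 0 = -500 + 0 = -500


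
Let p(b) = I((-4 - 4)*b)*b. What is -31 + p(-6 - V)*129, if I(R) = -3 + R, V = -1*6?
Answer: -31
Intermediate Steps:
V = -6
p(b) = b*(-3 - 8*b) (p(b) = (-3 + (-4 - 4)*b)*b = (-3 - 8*b)*b = b*(-3 - 8*b))
-31 + p(-6 - V)*129 = -31 - (-6 - 1*(-6))*(3 + 8*(-6 - 1*(-6)))*129 = -31 - (-6 + 6)*(3 + 8*(-6 + 6))*129 = -31 - 1*0*(3 + 8*0)*129 = -31 - 1*0*(3 + 0)*129 = -31 - 1*0*3*129 = -31 + 0*129 = -31 + 0 = -31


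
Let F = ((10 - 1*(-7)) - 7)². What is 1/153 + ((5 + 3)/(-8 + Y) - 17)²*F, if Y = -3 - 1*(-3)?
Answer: 4957201/153 ≈ 32400.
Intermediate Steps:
Y = 0 (Y = -3 + 3 = 0)
F = 100 (F = ((10 + 7) - 7)² = (17 - 7)² = 10² = 100)
1/153 + ((5 + 3)/(-8 + Y) - 17)²*F = 1/153 + ((5 + 3)/(-8 + 0) - 17)²*100 = 1/153 + (8/(-8) - 17)²*100 = 1/153 + (8*(-⅛) - 17)²*100 = 1/153 + (-1 - 17)²*100 = 1/153 + (-18)²*100 = 1/153 + 324*100 = 1/153 + 32400 = 4957201/153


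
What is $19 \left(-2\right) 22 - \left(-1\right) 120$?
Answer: $-716$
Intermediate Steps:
$19 \left(-2\right) 22 - \left(-1\right) 120 = \left(-38\right) 22 - -120 = -836 + 120 = -716$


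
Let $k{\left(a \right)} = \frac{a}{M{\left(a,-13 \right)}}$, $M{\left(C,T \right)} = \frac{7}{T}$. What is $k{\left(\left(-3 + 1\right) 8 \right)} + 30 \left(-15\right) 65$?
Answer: $- \frac{204542}{7} \approx -29220.0$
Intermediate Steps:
$k{\left(a \right)} = - \frac{13 a}{7}$ ($k{\left(a \right)} = \frac{a}{7 \frac{1}{-13}} = \frac{a}{7 \left(- \frac{1}{13}\right)} = \frac{a}{- \frac{7}{13}} = a \left(- \frac{13}{7}\right) = - \frac{13 a}{7}$)
$k{\left(\left(-3 + 1\right) 8 \right)} + 30 \left(-15\right) 65 = - \frac{13 \left(-3 + 1\right) 8}{7} + 30 \left(-15\right) 65 = - \frac{13 \left(\left(-2\right) 8\right)}{7} - 29250 = \left(- \frac{13}{7}\right) \left(-16\right) - 29250 = \frac{208}{7} - 29250 = - \frac{204542}{7}$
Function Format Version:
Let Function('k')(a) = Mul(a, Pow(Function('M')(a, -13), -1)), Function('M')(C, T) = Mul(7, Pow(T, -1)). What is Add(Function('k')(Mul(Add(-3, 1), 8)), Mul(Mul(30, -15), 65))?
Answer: Rational(-204542, 7) ≈ -29220.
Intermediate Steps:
Function('k')(a) = Mul(Rational(-13, 7), a) (Function('k')(a) = Mul(a, Pow(Mul(7, Pow(-13, -1)), -1)) = Mul(a, Pow(Mul(7, Rational(-1, 13)), -1)) = Mul(a, Pow(Rational(-7, 13), -1)) = Mul(a, Rational(-13, 7)) = Mul(Rational(-13, 7), a))
Add(Function('k')(Mul(Add(-3, 1), 8)), Mul(Mul(30, -15), 65)) = Add(Mul(Rational(-13, 7), Mul(Add(-3, 1), 8)), Mul(Mul(30, -15), 65)) = Add(Mul(Rational(-13, 7), Mul(-2, 8)), Mul(-450, 65)) = Add(Mul(Rational(-13, 7), -16), -29250) = Add(Rational(208, 7), -29250) = Rational(-204542, 7)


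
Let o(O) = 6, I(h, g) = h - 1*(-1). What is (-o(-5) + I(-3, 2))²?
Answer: 64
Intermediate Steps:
I(h, g) = 1 + h (I(h, g) = h + 1 = 1 + h)
(-o(-5) + I(-3, 2))² = (-1*6 + (1 - 3))² = (-6 - 2)² = (-8)² = 64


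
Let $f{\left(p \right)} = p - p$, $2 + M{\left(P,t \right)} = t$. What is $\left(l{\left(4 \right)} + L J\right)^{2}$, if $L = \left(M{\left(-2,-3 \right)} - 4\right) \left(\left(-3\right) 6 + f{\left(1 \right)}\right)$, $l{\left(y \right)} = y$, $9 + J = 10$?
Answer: $27556$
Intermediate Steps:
$J = 1$ ($J = -9 + 10 = 1$)
$M{\left(P,t \right)} = -2 + t$
$f{\left(p \right)} = 0$
$L = 162$ ($L = \left(\left(-2 - 3\right) - 4\right) \left(\left(-3\right) 6 + 0\right) = \left(-5 - 4\right) \left(-18 + 0\right) = \left(-9\right) \left(-18\right) = 162$)
$\left(l{\left(4 \right)} + L J\right)^{2} = \left(4 + 162 \cdot 1\right)^{2} = \left(4 + 162\right)^{2} = 166^{2} = 27556$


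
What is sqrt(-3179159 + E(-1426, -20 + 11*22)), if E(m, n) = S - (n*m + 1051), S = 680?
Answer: I*sqrt(2862958) ≈ 1692.0*I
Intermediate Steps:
E(m, n) = -371 - m*n (E(m, n) = 680 - (n*m + 1051) = 680 - (m*n + 1051) = 680 - (1051 + m*n) = 680 + (-1051 - m*n) = -371 - m*n)
sqrt(-3179159 + E(-1426, -20 + 11*22)) = sqrt(-3179159 + (-371 - 1*(-1426)*(-20 + 11*22))) = sqrt(-3179159 + (-371 - 1*(-1426)*(-20 + 242))) = sqrt(-3179159 + (-371 - 1*(-1426)*222)) = sqrt(-3179159 + (-371 + 316572)) = sqrt(-3179159 + 316201) = sqrt(-2862958) = I*sqrt(2862958)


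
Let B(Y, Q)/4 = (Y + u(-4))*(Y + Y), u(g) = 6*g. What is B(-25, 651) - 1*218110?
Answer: -208310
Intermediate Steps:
B(Y, Q) = 8*Y*(-24 + Y) (B(Y, Q) = 4*((Y + 6*(-4))*(Y + Y)) = 4*((Y - 24)*(2*Y)) = 4*((-24 + Y)*(2*Y)) = 4*(2*Y*(-24 + Y)) = 8*Y*(-24 + Y))
B(-25, 651) - 1*218110 = 8*(-25)*(-24 - 25) - 1*218110 = 8*(-25)*(-49) - 218110 = 9800 - 218110 = -208310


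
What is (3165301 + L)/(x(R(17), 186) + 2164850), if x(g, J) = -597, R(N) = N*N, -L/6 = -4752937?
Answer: 31682923/2164253 ≈ 14.639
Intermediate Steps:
L = 28517622 (L = -6*(-4752937) = 28517622)
R(N) = N²
(3165301 + L)/(x(R(17), 186) + 2164850) = (3165301 + 28517622)/(-597 + 2164850) = 31682923/2164253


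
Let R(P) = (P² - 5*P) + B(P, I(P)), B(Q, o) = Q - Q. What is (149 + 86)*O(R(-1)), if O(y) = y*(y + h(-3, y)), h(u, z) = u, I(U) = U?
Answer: 4230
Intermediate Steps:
B(Q, o) = 0
R(P) = P² - 5*P (R(P) = (P² - 5*P) + 0 = P² - 5*P)
O(y) = y*(-3 + y) (O(y) = y*(y - 3) = y*(-3 + y))
(149 + 86)*O(R(-1)) = (149 + 86)*((-(-5 - 1))*(-3 - (-5 - 1))) = 235*((-1*(-6))*(-3 - 1*(-6))) = 235*(6*(-3 + 6)) = 235*(6*3) = 235*18 = 4230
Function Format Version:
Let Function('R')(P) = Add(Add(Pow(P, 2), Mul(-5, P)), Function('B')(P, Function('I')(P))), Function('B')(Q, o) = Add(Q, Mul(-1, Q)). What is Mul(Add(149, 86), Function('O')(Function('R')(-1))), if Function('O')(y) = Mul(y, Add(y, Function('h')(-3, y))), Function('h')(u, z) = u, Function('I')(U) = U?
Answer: 4230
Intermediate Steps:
Function('B')(Q, o) = 0
Function('R')(P) = Add(Pow(P, 2), Mul(-5, P)) (Function('R')(P) = Add(Add(Pow(P, 2), Mul(-5, P)), 0) = Add(Pow(P, 2), Mul(-5, P)))
Function('O')(y) = Mul(y, Add(-3, y)) (Function('O')(y) = Mul(y, Add(y, -3)) = Mul(y, Add(-3, y)))
Mul(Add(149, 86), Function('O')(Function('R')(-1))) = Mul(Add(149, 86), Mul(Mul(-1, Add(-5, -1)), Add(-3, Mul(-1, Add(-5, -1))))) = Mul(235, Mul(Mul(-1, -6), Add(-3, Mul(-1, -6)))) = Mul(235, Mul(6, Add(-3, 6))) = Mul(235, Mul(6, 3)) = Mul(235, 18) = 4230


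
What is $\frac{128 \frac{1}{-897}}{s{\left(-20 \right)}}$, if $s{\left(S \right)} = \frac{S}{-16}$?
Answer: $- \frac{512}{4485} \approx -0.11416$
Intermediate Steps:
$s{\left(S \right)} = - \frac{S}{16}$ ($s{\left(S \right)} = S \left(- \frac{1}{16}\right) = - \frac{S}{16}$)
$\frac{128 \frac{1}{-897}}{s{\left(-20 \right)}} = \frac{128 \frac{1}{-897}}{\left(- \frac{1}{16}\right) \left(-20\right)} = \frac{128 \left(- \frac{1}{897}\right)}{\frac{5}{4}} = \left(- \frac{128}{897}\right) \frac{4}{5} = - \frac{512}{4485}$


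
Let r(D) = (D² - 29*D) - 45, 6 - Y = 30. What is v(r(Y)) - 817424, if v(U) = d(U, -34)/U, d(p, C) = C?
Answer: -1002979282/1227 ≈ -8.1742e+5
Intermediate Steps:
Y = -24 (Y = 6 - 1*30 = 6 - 30 = -24)
r(D) = -45 + D² - 29*D
v(U) = -34/U
v(r(Y)) - 817424 = -34/(-45 + (-24)² - 29*(-24)) - 817424 = -34/(-45 + 576 + 696) - 817424 = -34/1227 - 817424 = -1002979282/1227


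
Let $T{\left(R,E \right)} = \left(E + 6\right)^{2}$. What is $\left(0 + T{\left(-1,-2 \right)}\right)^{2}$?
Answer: $256$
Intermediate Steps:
$T{\left(R,E \right)} = \left(6 + E\right)^{2}$
$\left(0 + T{\left(-1,-2 \right)}\right)^{2} = \left(0 + \left(6 - 2\right)^{2}\right)^{2} = \left(0 + 4^{2}\right)^{2} = \left(0 + 16\right)^{2} = 16^{2} = 256$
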